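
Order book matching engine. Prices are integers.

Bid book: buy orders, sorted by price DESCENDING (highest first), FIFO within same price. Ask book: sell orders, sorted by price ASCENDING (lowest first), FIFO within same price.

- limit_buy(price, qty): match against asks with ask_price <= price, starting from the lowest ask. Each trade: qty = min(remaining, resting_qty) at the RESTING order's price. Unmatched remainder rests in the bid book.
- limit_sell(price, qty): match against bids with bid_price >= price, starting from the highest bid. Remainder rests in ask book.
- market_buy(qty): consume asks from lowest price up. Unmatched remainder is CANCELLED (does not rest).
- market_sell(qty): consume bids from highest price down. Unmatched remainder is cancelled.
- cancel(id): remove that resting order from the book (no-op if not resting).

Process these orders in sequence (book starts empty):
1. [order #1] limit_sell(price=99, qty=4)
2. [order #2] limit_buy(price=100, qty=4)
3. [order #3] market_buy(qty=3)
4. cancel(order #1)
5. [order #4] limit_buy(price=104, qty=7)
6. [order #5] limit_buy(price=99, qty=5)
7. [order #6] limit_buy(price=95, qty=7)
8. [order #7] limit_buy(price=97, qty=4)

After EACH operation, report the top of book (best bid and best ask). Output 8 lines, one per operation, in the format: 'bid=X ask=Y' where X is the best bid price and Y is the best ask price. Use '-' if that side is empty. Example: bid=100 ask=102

After op 1 [order #1] limit_sell(price=99, qty=4): fills=none; bids=[-] asks=[#1:4@99]
After op 2 [order #2] limit_buy(price=100, qty=4): fills=#2x#1:4@99; bids=[-] asks=[-]
After op 3 [order #3] market_buy(qty=3): fills=none; bids=[-] asks=[-]
After op 4 cancel(order #1): fills=none; bids=[-] asks=[-]
After op 5 [order #4] limit_buy(price=104, qty=7): fills=none; bids=[#4:7@104] asks=[-]
After op 6 [order #5] limit_buy(price=99, qty=5): fills=none; bids=[#4:7@104 #5:5@99] asks=[-]
After op 7 [order #6] limit_buy(price=95, qty=7): fills=none; bids=[#4:7@104 #5:5@99 #6:7@95] asks=[-]
After op 8 [order #7] limit_buy(price=97, qty=4): fills=none; bids=[#4:7@104 #5:5@99 #7:4@97 #6:7@95] asks=[-]

Answer: bid=- ask=99
bid=- ask=-
bid=- ask=-
bid=- ask=-
bid=104 ask=-
bid=104 ask=-
bid=104 ask=-
bid=104 ask=-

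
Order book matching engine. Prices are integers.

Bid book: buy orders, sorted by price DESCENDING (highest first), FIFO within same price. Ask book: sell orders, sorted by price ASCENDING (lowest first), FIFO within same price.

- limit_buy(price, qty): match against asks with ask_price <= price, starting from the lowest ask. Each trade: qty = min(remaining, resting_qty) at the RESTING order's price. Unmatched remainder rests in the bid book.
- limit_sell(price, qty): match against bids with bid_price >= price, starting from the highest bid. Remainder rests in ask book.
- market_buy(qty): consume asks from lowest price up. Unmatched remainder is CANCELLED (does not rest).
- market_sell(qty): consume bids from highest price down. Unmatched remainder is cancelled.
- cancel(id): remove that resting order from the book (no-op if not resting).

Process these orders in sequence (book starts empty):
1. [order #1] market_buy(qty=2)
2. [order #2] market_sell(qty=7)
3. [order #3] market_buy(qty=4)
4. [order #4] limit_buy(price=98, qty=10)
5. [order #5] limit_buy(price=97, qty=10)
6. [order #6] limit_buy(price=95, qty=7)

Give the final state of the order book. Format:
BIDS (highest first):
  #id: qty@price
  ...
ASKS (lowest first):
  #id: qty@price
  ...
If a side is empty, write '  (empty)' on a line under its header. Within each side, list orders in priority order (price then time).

After op 1 [order #1] market_buy(qty=2): fills=none; bids=[-] asks=[-]
After op 2 [order #2] market_sell(qty=7): fills=none; bids=[-] asks=[-]
After op 3 [order #3] market_buy(qty=4): fills=none; bids=[-] asks=[-]
After op 4 [order #4] limit_buy(price=98, qty=10): fills=none; bids=[#4:10@98] asks=[-]
After op 5 [order #5] limit_buy(price=97, qty=10): fills=none; bids=[#4:10@98 #5:10@97] asks=[-]
After op 6 [order #6] limit_buy(price=95, qty=7): fills=none; bids=[#4:10@98 #5:10@97 #6:7@95] asks=[-]

Answer: BIDS (highest first):
  #4: 10@98
  #5: 10@97
  #6: 7@95
ASKS (lowest first):
  (empty)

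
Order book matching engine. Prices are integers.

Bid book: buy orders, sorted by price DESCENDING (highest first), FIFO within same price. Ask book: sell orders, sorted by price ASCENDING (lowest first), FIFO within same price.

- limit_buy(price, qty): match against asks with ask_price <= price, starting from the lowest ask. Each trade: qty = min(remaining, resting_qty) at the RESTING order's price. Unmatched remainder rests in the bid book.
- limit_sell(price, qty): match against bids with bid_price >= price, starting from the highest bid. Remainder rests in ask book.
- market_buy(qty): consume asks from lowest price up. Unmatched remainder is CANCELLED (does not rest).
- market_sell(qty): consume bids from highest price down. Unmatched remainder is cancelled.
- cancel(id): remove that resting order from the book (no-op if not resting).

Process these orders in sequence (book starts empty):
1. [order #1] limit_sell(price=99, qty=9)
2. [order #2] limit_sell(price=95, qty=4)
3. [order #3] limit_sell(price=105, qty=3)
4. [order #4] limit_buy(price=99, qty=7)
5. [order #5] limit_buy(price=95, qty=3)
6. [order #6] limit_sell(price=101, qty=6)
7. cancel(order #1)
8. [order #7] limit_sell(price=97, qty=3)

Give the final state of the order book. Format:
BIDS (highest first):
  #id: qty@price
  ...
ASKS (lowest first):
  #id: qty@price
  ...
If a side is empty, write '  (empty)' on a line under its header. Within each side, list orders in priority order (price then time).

After op 1 [order #1] limit_sell(price=99, qty=9): fills=none; bids=[-] asks=[#1:9@99]
After op 2 [order #2] limit_sell(price=95, qty=4): fills=none; bids=[-] asks=[#2:4@95 #1:9@99]
After op 3 [order #3] limit_sell(price=105, qty=3): fills=none; bids=[-] asks=[#2:4@95 #1:9@99 #3:3@105]
After op 4 [order #4] limit_buy(price=99, qty=7): fills=#4x#2:4@95 #4x#1:3@99; bids=[-] asks=[#1:6@99 #3:3@105]
After op 5 [order #5] limit_buy(price=95, qty=3): fills=none; bids=[#5:3@95] asks=[#1:6@99 #3:3@105]
After op 6 [order #6] limit_sell(price=101, qty=6): fills=none; bids=[#5:3@95] asks=[#1:6@99 #6:6@101 #3:3@105]
After op 7 cancel(order #1): fills=none; bids=[#5:3@95] asks=[#6:6@101 #3:3@105]
After op 8 [order #7] limit_sell(price=97, qty=3): fills=none; bids=[#5:3@95] asks=[#7:3@97 #6:6@101 #3:3@105]

Answer: BIDS (highest first):
  #5: 3@95
ASKS (lowest first):
  #7: 3@97
  #6: 6@101
  #3: 3@105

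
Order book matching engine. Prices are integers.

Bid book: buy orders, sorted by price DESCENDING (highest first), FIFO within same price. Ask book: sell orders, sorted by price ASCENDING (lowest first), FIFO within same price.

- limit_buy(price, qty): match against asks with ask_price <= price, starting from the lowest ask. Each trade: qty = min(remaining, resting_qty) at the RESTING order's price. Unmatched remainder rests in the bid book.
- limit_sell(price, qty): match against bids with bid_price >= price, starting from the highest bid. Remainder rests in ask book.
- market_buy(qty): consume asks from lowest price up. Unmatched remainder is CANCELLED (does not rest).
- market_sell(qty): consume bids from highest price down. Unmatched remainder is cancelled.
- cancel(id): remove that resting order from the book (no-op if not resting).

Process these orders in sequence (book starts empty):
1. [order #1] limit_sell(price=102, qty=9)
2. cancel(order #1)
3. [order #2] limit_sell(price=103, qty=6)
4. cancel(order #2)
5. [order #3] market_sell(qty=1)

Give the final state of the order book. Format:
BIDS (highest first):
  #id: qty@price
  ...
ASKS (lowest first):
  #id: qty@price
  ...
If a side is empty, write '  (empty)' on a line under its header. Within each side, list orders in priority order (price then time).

After op 1 [order #1] limit_sell(price=102, qty=9): fills=none; bids=[-] asks=[#1:9@102]
After op 2 cancel(order #1): fills=none; bids=[-] asks=[-]
After op 3 [order #2] limit_sell(price=103, qty=6): fills=none; bids=[-] asks=[#2:6@103]
After op 4 cancel(order #2): fills=none; bids=[-] asks=[-]
After op 5 [order #3] market_sell(qty=1): fills=none; bids=[-] asks=[-]

Answer: BIDS (highest first):
  (empty)
ASKS (lowest first):
  (empty)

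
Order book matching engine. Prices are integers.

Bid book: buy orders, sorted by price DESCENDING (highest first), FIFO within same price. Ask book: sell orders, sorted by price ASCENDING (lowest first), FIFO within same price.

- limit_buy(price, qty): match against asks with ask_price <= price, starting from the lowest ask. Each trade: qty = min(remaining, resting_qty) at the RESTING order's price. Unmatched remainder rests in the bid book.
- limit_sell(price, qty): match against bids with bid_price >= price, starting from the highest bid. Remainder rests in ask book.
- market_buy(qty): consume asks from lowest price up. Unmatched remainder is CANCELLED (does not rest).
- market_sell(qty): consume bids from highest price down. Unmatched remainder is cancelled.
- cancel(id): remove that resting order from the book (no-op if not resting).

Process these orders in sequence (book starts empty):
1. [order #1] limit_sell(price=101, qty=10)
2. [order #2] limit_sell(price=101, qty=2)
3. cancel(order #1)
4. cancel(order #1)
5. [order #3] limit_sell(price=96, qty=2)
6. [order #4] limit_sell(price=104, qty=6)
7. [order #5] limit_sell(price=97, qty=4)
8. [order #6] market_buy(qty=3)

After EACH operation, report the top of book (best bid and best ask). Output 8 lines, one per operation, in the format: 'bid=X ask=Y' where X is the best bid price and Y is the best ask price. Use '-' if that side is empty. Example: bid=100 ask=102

After op 1 [order #1] limit_sell(price=101, qty=10): fills=none; bids=[-] asks=[#1:10@101]
After op 2 [order #2] limit_sell(price=101, qty=2): fills=none; bids=[-] asks=[#1:10@101 #2:2@101]
After op 3 cancel(order #1): fills=none; bids=[-] asks=[#2:2@101]
After op 4 cancel(order #1): fills=none; bids=[-] asks=[#2:2@101]
After op 5 [order #3] limit_sell(price=96, qty=2): fills=none; bids=[-] asks=[#3:2@96 #2:2@101]
After op 6 [order #4] limit_sell(price=104, qty=6): fills=none; bids=[-] asks=[#3:2@96 #2:2@101 #4:6@104]
After op 7 [order #5] limit_sell(price=97, qty=4): fills=none; bids=[-] asks=[#3:2@96 #5:4@97 #2:2@101 #4:6@104]
After op 8 [order #6] market_buy(qty=3): fills=#6x#3:2@96 #6x#5:1@97; bids=[-] asks=[#5:3@97 #2:2@101 #4:6@104]

Answer: bid=- ask=101
bid=- ask=101
bid=- ask=101
bid=- ask=101
bid=- ask=96
bid=- ask=96
bid=- ask=96
bid=- ask=97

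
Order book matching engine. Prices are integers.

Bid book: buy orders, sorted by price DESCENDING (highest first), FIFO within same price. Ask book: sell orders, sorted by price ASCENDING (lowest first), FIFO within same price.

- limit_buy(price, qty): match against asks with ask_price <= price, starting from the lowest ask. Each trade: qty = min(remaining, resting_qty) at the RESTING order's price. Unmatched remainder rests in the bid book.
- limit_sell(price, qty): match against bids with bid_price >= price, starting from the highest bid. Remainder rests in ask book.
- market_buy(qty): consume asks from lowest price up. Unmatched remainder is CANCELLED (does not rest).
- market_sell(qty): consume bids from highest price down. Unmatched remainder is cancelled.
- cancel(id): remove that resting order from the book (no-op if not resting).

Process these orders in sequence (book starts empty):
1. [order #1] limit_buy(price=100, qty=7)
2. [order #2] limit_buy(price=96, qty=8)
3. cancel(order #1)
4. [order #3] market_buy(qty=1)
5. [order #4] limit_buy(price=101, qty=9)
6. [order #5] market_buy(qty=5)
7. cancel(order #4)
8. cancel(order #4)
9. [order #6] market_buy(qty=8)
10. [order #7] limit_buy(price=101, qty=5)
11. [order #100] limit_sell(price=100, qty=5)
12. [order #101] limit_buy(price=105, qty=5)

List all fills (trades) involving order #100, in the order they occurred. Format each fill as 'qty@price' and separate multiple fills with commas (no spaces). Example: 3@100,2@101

Answer: 5@101

Derivation:
After op 1 [order #1] limit_buy(price=100, qty=7): fills=none; bids=[#1:7@100] asks=[-]
After op 2 [order #2] limit_buy(price=96, qty=8): fills=none; bids=[#1:7@100 #2:8@96] asks=[-]
After op 3 cancel(order #1): fills=none; bids=[#2:8@96] asks=[-]
After op 4 [order #3] market_buy(qty=1): fills=none; bids=[#2:8@96] asks=[-]
After op 5 [order #4] limit_buy(price=101, qty=9): fills=none; bids=[#4:9@101 #2:8@96] asks=[-]
After op 6 [order #5] market_buy(qty=5): fills=none; bids=[#4:9@101 #2:8@96] asks=[-]
After op 7 cancel(order #4): fills=none; bids=[#2:8@96] asks=[-]
After op 8 cancel(order #4): fills=none; bids=[#2:8@96] asks=[-]
After op 9 [order #6] market_buy(qty=8): fills=none; bids=[#2:8@96] asks=[-]
After op 10 [order #7] limit_buy(price=101, qty=5): fills=none; bids=[#7:5@101 #2:8@96] asks=[-]
After op 11 [order #100] limit_sell(price=100, qty=5): fills=#7x#100:5@101; bids=[#2:8@96] asks=[-]
After op 12 [order #101] limit_buy(price=105, qty=5): fills=none; bids=[#101:5@105 #2:8@96] asks=[-]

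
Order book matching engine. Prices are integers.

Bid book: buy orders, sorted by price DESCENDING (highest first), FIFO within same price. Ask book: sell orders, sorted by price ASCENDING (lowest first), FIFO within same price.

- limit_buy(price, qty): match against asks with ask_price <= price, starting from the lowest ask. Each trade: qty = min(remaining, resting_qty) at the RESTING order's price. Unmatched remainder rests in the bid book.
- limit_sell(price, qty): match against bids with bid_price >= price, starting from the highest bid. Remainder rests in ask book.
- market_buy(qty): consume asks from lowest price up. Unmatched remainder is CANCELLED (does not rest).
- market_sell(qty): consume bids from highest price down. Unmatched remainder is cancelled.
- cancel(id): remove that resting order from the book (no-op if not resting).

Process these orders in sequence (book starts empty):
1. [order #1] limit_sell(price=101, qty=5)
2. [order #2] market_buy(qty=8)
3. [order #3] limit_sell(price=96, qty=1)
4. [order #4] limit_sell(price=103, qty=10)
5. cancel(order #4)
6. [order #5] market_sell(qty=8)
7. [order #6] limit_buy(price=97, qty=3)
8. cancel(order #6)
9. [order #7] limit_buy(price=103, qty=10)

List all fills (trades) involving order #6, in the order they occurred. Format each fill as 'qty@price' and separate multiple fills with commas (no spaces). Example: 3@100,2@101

After op 1 [order #1] limit_sell(price=101, qty=5): fills=none; bids=[-] asks=[#1:5@101]
After op 2 [order #2] market_buy(qty=8): fills=#2x#1:5@101; bids=[-] asks=[-]
After op 3 [order #3] limit_sell(price=96, qty=1): fills=none; bids=[-] asks=[#3:1@96]
After op 4 [order #4] limit_sell(price=103, qty=10): fills=none; bids=[-] asks=[#3:1@96 #4:10@103]
After op 5 cancel(order #4): fills=none; bids=[-] asks=[#3:1@96]
After op 6 [order #5] market_sell(qty=8): fills=none; bids=[-] asks=[#3:1@96]
After op 7 [order #6] limit_buy(price=97, qty=3): fills=#6x#3:1@96; bids=[#6:2@97] asks=[-]
After op 8 cancel(order #6): fills=none; bids=[-] asks=[-]
After op 9 [order #7] limit_buy(price=103, qty=10): fills=none; bids=[#7:10@103] asks=[-]

Answer: 1@96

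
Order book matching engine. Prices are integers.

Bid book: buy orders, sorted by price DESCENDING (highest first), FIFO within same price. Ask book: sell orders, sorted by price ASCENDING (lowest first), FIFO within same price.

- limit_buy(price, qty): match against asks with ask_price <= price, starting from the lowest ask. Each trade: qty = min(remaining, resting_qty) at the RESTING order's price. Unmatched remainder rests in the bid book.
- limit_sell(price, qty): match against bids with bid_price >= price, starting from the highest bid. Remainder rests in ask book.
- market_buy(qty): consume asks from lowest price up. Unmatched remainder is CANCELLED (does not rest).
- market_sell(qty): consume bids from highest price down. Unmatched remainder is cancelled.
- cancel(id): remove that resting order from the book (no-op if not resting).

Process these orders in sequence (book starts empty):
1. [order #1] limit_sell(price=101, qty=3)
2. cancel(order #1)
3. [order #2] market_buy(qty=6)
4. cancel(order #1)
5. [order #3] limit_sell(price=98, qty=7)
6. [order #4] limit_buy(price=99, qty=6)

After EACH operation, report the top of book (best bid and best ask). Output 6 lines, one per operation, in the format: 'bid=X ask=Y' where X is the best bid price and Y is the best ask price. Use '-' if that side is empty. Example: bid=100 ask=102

After op 1 [order #1] limit_sell(price=101, qty=3): fills=none; bids=[-] asks=[#1:3@101]
After op 2 cancel(order #1): fills=none; bids=[-] asks=[-]
After op 3 [order #2] market_buy(qty=6): fills=none; bids=[-] asks=[-]
After op 4 cancel(order #1): fills=none; bids=[-] asks=[-]
After op 5 [order #3] limit_sell(price=98, qty=7): fills=none; bids=[-] asks=[#3:7@98]
After op 6 [order #4] limit_buy(price=99, qty=6): fills=#4x#3:6@98; bids=[-] asks=[#3:1@98]

Answer: bid=- ask=101
bid=- ask=-
bid=- ask=-
bid=- ask=-
bid=- ask=98
bid=- ask=98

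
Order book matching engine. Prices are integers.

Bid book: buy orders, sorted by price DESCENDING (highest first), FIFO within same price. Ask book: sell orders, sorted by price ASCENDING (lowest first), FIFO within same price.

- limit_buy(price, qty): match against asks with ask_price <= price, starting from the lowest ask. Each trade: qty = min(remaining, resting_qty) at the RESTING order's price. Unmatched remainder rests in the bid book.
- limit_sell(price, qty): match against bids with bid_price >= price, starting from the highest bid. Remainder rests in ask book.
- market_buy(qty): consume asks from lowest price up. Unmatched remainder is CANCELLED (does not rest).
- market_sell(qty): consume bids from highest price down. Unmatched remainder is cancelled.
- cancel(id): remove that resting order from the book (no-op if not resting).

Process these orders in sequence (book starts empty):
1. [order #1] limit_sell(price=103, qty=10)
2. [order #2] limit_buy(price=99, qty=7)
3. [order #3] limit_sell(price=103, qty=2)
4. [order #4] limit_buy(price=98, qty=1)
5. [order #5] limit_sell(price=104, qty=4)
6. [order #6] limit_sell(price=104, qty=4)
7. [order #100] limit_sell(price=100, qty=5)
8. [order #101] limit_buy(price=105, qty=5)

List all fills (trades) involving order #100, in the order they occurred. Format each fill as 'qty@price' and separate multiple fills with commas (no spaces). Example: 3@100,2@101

Answer: 5@100

Derivation:
After op 1 [order #1] limit_sell(price=103, qty=10): fills=none; bids=[-] asks=[#1:10@103]
After op 2 [order #2] limit_buy(price=99, qty=7): fills=none; bids=[#2:7@99] asks=[#1:10@103]
After op 3 [order #3] limit_sell(price=103, qty=2): fills=none; bids=[#2:7@99] asks=[#1:10@103 #3:2@103]
After op 4 [order #4] limit_buy(price=98, qty=1): fills=none; bids=[#2:7@99 #4:1@98] asks=[#1:10@103 #3:2@103]
After op 5 [order #5] limit_sell(price=104, qty=4): fills=none; bids=[#2:7@99 #4:1@98] asks=[#1:10@103 #3:2@103 #5:4@104]
After op 6 [order #6] limit_sell(price=104, qty=4): fills=none; bids=[#2:7@99 #4:1@98] asks=[#1:10@103 #3:2@103 #5:4@104 #6:4@104]
After op 7 [order #100] limit_sell(price=100, qty=5): fills=none; bids=[#2:7@99 #4:1@98] asks=[#100:5@100 #1:10@103 #3:2@103 #5:4@104 #6:4@104]
After op 8 [order #101] limit_buy(price=105, qty=5): fills=#101x#100:5@100; bids=[#2:7@99 #4:1@98] asks=[#1:10@103 #3:2@103 #5:4@104 #6:4@104]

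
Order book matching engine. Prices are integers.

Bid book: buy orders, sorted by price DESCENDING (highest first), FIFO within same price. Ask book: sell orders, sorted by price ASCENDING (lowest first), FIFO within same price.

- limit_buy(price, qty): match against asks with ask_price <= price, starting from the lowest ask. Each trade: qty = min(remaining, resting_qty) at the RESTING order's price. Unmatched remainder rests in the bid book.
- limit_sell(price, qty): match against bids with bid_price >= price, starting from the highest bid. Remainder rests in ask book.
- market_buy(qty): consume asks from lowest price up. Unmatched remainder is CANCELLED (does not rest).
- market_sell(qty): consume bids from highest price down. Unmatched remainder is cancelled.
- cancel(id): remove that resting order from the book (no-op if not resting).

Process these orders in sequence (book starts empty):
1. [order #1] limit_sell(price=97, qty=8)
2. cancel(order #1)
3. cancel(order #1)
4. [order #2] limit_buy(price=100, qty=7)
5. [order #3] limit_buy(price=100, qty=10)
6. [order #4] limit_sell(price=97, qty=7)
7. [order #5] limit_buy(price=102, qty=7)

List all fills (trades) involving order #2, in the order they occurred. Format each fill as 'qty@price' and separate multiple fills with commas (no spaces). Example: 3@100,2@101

After op 1 [order #1] limit_sell(price=97, qty=8): fills=none; bids=[-] asks=[#1:8@97]
After op 2 cancel(order #1): fills=none; bids=[-] asks=[-]
After op 3 cancel(order #1): fills=none; bids=[-] asks=[-]
After op 4 [order #2] limit_buy(price=100, qty=7): fills=none; bids=[#2:7@100] asks=[-]
After op 5 [order #3] limit_buy(price=100, qty=10): fills=none; bids=[#2:7@100 #3:10@100] asks=[-]
After op 6 [order #4] limit_sell(price=97, qty=7): fills=#2x#4:7@100; bids=[#3:10@100] asks=[-]
After op 7 [order #5] limit_buy(price=102, qty=7): fills=none; bids=[#5:7@102 #3:10@100] asks=[-]

Answer: 7@100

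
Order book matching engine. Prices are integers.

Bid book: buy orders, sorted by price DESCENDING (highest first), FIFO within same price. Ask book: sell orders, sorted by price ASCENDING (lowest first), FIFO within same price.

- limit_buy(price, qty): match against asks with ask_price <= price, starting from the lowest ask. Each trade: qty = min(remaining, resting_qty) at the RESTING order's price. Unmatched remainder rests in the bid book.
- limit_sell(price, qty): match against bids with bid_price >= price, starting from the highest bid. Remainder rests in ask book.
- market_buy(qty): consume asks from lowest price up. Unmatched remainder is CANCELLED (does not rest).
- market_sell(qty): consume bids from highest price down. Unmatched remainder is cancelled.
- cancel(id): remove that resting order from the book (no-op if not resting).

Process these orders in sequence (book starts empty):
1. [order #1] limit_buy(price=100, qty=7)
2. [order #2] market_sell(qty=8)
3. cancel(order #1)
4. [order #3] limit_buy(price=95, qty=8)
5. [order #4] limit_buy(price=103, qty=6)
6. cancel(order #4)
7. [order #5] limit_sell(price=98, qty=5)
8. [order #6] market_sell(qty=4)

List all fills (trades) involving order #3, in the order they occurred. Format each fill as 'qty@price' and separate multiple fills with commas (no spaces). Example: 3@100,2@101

After op 1 [order #1] limit_buy(price=100, qty=7): fills=none; bids=[#1:7@100] asks=[-]
After op 2 [order #2] market_sell(qty=8): fills=#1x#2:7@100; bids=[-] asks=[-]
After op 3 cancel(order #1): fills=none; bids=[-] asks=[-]
After op 4 [order #3] limit_buy(price=95, qty=8): fills=none; bids=[#3:8@95] asks=[-]
After op 5 [order #4] limit_buy(price=103, qty=6): fills=none; bids=[#4:6@103 #3:8@95] asks=[-]
After op 6 cancel(order #4): fills=none; bids=[#3:8@95] asks=[-]
After op 7 [order #5] limit_sell(price=98, qty=5): fills=none; bids=[#3:8@95] asks=[#5:5@98]
After op 8 [order #6] market_sell(qty=4): fills=#3x#6:4@95; bids=[#3:4@95] asks=[#5:5@98]

Answer: 4@95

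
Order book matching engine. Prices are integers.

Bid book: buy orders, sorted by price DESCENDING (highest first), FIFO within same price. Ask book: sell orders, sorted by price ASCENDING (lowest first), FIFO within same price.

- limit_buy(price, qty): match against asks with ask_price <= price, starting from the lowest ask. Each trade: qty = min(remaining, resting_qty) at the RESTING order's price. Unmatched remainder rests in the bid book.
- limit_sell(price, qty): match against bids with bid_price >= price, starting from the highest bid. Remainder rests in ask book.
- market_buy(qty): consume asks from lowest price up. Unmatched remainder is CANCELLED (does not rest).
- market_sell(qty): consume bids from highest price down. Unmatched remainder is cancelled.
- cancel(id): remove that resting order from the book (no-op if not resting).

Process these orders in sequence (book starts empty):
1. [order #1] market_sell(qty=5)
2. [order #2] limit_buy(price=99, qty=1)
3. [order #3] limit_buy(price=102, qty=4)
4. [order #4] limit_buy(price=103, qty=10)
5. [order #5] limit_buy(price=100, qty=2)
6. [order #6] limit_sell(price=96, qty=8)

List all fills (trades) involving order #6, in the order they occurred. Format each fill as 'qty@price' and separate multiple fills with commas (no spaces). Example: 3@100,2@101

After op 1 [order #1] market_sell(qty=5): fills=none; bids=[-] asks=[-]
After op 2 [order #2] limit_buy(price=99, qty=1): fills=none; bids=[#2:1@99] asks=[-]
After op 3 [order #3] limit_buy(price=102, qty=4): fills=none; bids=[#3:4@102 #2:1@99] asks=[-]
After op 4 [order #4] limit_buy(price=103, qty=10): fills=none; bids=[#4:10@103 #3:4@102 #2:1@99] asks=[-]
After op 5 [order #5] limit_buy(price=100, qty=2): fills=none; bids=[#4:10@103 #3:4@102 #5:2@100 #2:1@99] asks=[-]
After op 6 [order #6] limit_sell(price=96, qty=8): fills=#4x#6:8@103; bids=[#4:2@103 #3:4@102 #5:2@100 #2:1@99] asks=[-]

Answer: 8@103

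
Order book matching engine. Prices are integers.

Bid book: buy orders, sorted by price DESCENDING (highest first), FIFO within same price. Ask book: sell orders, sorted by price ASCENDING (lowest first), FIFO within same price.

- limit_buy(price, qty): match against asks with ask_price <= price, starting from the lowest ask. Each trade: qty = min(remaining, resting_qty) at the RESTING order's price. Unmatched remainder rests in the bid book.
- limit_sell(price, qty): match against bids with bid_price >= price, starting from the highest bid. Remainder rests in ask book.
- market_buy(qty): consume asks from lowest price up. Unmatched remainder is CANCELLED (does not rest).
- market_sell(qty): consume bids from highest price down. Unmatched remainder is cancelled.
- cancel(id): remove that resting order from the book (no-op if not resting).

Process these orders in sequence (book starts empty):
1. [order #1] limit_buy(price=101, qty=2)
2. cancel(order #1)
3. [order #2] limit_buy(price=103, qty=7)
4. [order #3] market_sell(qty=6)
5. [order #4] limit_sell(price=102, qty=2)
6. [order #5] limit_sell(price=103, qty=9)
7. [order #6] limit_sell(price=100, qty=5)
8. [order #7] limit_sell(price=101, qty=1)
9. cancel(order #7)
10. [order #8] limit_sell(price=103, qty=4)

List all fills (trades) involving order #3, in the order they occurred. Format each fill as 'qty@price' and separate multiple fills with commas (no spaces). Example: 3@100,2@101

After op 1 [order #1] limit_buy(price=101, qty=2): fills=none; bids=[#1:2@101] asks=[-]
After op 2 cancel(order #1): fills=none; bids=[-] asks=[-]
After op 3 [order #2] limit_buy(price=103, qty=7): fills=none; bids=[#2:7@103] asks=[-]
After op 4 [order #3] market_sell(qty=6): fills=#2x#3:6@103; bids=[#2:1@103] asks=[-]
After op 5 [order #4] limit_sell(price=102, qty=2): fills=#2x#4:1@103; bids=[-] asks=[#4:1@102]
After op 6 [order #5] limit_sell(price=103, qty=9): fills=none; bids=[-] asks=[#4:1@102 #5:9@103]
After op 7 [order #6] limit_sell(price=100, qty=5): fills=none; bids=[-] asks=[#6:5@100 #4:1@102 #5:9@103]
After op 8 [order #7] limit_sell(price=101, qty=1): fills=none; bids=[-] asks=[#6:5@100 #7:1@101 #4:1@102 #5:9@103]
After op 9 cancel(order #7): fills=none; bids=[-] asks=[#6:5@100 #4:1@102 #5:9@103]
After op 10 [order #8] limit_sell(price=103, qty=4): fills=none; bids=[-] asks=[#6:5@100 #4:1@102 #5:9@103 #8:4@103]

Answer: 6@103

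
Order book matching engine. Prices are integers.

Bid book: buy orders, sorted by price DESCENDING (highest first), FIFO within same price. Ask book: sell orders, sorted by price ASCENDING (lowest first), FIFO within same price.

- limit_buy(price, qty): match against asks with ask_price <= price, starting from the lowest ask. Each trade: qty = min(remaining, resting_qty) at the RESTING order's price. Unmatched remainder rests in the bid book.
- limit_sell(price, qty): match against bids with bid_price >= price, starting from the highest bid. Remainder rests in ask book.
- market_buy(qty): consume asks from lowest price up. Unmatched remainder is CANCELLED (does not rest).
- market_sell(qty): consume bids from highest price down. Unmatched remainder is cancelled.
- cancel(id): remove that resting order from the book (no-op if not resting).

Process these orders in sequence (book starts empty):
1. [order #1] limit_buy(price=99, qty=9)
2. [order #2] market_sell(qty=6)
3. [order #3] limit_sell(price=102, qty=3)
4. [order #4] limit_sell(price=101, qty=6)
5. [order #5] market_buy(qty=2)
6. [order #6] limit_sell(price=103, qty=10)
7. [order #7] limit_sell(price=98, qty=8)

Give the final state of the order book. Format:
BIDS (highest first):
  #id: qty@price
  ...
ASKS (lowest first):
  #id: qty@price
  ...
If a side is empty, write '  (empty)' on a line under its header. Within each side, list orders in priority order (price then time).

Answer: BIDS (highest first):
  (empty)
ASKS (lowest first):
  #7: 5@98
  #4: 4@101
  #3: 3@102
  #6: 10@103

Derivation:
After op 1 [order #1] limit_buy(price=99, qty=9): fills=none; bids=[#1:9@99] asks=[-]
After op 2 [order #2] market_sell(qty=6): fills=#1x#2:6@99; bids=[#1:3@99] asks=[-]
After op 3 [order #3] limit_sell(price=102, qty=3): fills=none; bids=[#1:3@99] asks=[#3:3@102]
After op 4 [order #4] limit_sell(price=101, qty=6): fills=none; bids=[#1:3@99] asks=[#4:6@101 #3:3@102]
After op 5 [order #5] market_buy(qty=2): fills=#5x#4:2@101; bids=[#1:3@99] asks=[#4:4@101 #3:3@102]
After op 6 [order #6] limit_sell(price=103, qty=10): fills=none; bids=[#1:3@99] asks=[#4:4@101 #3:3@102 #6:10@103]
After op 7 [order #7] limit_sell(price=98, qty=8): fills=#1x#7:3@99; bids=[-] asks=[#7:5@98 #4:4@101 #3:3@102 #6:10@103]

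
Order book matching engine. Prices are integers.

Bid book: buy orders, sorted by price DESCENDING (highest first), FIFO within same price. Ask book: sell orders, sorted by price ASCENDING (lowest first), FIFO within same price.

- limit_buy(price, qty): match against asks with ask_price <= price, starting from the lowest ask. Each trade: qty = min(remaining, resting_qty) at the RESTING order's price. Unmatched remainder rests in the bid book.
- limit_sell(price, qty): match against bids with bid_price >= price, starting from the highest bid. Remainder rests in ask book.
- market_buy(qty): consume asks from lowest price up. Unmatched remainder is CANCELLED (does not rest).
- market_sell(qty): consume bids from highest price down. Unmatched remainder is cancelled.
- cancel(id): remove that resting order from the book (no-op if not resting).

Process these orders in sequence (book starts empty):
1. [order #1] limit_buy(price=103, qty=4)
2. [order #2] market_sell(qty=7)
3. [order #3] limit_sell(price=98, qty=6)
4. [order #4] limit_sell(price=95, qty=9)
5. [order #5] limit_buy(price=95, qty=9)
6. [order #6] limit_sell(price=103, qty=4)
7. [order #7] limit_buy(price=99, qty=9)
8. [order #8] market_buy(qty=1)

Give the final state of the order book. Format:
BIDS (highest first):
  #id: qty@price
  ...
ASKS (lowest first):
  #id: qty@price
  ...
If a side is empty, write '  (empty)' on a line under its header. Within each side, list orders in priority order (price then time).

After op 1 [order #1] limit_buy(price=103, qty=4): fills=none; bids=[#1:4@103] asks=[-]
After op 2 [order #2] market_sell(qty=7): fills=#1x#2:4@103; bids=[-] asks=[-]
After op 3 [order #3] limit_sell(price=98, qty=6): fills=none; bids=[-] asks=[#3:6@98]
After op 4 [order #4] limit_sell(price=95, qty=9): fills=none; bids=[-] asks=[#4:9@95 #3:6@98]
After op 5 [order #5] limit_buy(price=95, qty=9): fills=#5x#4:9@95; bids=[-] asks=[#3:6@98]
After op 6 [order #6] limit_sell(price=103, qty=4): fills=none; bids=[-] asks=[#3:6@98 #6:4@103]
After op 7 [order #7] limit_buy(price=99, qty=9): fills=#7x#3:6@98; bids=[#7:3@99] asks=[#6:4@103]
After op 8 [order #8] market_buy(qty=1): fills=#8x#6:1@103; bids=[#7:3@99] asks=[#6:3@103]

Answer: BIDS (highest first):
  #7: 3@99
ASKS (lowest first):
  #6: 3@103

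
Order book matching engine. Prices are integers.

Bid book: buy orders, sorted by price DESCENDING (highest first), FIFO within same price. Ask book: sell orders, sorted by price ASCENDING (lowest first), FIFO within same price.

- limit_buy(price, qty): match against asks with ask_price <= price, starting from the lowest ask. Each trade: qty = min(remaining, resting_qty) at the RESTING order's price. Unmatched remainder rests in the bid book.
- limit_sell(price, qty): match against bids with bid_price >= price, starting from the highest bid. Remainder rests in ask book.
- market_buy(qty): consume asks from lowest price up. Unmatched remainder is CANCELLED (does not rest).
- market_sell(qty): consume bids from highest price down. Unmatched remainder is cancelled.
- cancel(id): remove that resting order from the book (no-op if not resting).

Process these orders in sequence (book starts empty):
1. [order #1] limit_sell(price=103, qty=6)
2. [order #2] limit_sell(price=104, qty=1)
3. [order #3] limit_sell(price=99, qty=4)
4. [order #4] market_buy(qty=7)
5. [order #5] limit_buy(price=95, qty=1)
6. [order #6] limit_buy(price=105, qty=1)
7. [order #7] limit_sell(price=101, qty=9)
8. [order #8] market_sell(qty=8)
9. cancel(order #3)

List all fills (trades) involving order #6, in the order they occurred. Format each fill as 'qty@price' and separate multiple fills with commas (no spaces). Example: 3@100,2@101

After op 1 [order #1] limit_sell(price=103, qty=6): fills=none; bids=[-] asks=[#1:6@103]
After op 2 [order #2] limit_sell(price=104, qty=1): fills=none; bids=[-] asks=[#1:6@103 #2:1@104]
After op 3 [order #3] limit_sell(price=99, qty=4): fills=none; bids=[-] asks=[#3:4@99 #1:6@103 #2:1@104]
After op 4 [order #4] market_buy(qty=7): fills=#4x#3:4@99 #4x#1:3@103; bids=[-] asks=[#1:3@103 #2:1@104]
After op 5 [order #5] limit_buy(price=95, qty=1): fills=none; bids=[#5:1@95] asks=[#1:3@103 #2:1@104]
After op 6 [order #6] limit_buy(price=105, qty=1): fills=#6x#1:1@103; bids=[#5:1@95] asks=[#1:2@103 #2:1@104]
After op 7 [order #7] limit_sell(price=101, qty=9): fills=none; bids=[#5:1@95] asks=[#7:9@101 #1:2@103 #2:1@104]
After op 8 [order #8] market_sell(qty=8): fills=#5x#8:1@95; bids=[-] asks=[#7:9@101 #1:2@103 #2:1@104]
After op 9 cancel(order #3): fills=none; bids=[-] asks=[#7:9@101 #1:2@103 #2:1@104]

Answer: 1@103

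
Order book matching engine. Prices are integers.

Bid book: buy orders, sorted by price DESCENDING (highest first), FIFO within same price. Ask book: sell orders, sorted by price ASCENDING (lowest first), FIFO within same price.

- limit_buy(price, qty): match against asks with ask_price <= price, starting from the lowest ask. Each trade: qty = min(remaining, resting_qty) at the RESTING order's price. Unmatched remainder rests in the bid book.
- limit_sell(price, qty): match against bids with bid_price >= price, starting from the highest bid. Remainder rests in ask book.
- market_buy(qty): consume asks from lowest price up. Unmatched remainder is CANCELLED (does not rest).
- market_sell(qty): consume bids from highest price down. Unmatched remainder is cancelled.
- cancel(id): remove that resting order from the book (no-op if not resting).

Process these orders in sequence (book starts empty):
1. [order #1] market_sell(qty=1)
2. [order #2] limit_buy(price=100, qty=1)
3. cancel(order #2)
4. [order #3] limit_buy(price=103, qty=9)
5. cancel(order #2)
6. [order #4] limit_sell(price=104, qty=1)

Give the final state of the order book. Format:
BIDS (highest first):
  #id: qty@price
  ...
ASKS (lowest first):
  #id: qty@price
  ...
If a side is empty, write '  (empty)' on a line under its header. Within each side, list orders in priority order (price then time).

Answer: BIDS (highest first):
  #3: 9@103
ASKS (lowest first):
  #4: 1@104

Derivation:
After op 1 [order #1] market_sell(qty=1): fills=none; bids=[-] asks=[-]
After op 2 [order #2] limit_buy(price=100, qty=1): fills=none; bids=[#2:1@100] asks=[-]
After op 3 cancel(order #2): fills=none; bids=[-] asks=[-]
After op 4 [order #3] limit_buy(price=103, qty=9): fills=none; bids=[#3:9@103] asks=[-]
After op 5 cancel(order #2): fills=none; bids=[#3:9@103] asks=[-]
After op 6 [order #4] limit_sell(price=104, qty=1): fills=none; bids=[#3:9@103] asks=[#4:1@104]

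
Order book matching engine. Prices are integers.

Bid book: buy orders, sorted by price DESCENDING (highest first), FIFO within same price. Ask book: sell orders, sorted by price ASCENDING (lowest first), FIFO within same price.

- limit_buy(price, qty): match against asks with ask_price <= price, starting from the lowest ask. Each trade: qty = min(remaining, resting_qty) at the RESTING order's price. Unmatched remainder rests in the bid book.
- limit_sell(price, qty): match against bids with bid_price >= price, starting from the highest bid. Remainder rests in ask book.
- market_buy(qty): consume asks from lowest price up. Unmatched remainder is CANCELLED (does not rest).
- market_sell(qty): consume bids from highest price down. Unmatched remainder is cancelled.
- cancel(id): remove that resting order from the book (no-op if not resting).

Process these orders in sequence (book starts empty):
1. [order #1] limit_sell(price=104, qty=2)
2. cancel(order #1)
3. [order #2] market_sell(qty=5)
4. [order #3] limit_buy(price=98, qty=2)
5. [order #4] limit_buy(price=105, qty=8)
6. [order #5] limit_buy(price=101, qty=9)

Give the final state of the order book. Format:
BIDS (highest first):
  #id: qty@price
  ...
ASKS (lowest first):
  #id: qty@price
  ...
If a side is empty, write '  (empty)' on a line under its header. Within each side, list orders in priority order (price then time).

Answer: BIDS (highest first):
  #4: 8@105
  #5: 9@101
  #3: 2@98
ASKS (lowest first):
  (empty)

Derivation:
After op 1 [order #1] limit_sell(price=104, qty=2): fills=none; bids=[-] asks=[#1:2@104]
After op 2 cancel(order #1): fills=none; bids=[-] asks=[-]
After op 3 [order #2] market_sell(qty=5): fills=none; bids=[-] asks=[-]
After op 4 [order #3] limit_buy(price=98, qty=2): fills=none; bids=[#3:2@98] asks=[-]
After op 5 [order #4] limit_buy(price=105, qty=8): fills=none; bids=[#4:8@105 #3:2@98] asks=[-]
After op 6 [order #5] limit_buy(price=101, qty=9): fills=none; bids=[#4:8@105 #5:9@101 #3:2@98] asks=[-]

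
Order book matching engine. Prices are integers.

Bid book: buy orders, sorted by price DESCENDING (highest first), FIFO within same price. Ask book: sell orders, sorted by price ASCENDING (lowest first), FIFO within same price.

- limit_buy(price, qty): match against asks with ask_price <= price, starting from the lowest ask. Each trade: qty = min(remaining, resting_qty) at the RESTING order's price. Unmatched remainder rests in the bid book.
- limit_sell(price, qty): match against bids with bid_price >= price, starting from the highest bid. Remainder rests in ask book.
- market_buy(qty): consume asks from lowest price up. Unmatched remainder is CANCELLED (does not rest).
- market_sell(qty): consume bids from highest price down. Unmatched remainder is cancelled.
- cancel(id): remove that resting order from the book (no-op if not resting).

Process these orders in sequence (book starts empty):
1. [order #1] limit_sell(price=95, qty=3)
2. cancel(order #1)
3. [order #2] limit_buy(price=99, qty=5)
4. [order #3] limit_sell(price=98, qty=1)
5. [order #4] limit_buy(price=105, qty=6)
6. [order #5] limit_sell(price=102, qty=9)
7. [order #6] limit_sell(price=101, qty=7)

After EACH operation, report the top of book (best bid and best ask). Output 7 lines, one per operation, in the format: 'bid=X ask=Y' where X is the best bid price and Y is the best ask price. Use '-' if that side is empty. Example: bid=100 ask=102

After op 1 [order #1] limit_sell(price=95, qty=3): fills=none; bids=[-] asks=[#1:3@95]
After op 2 cancel(order #1): fills=none; bids=[-] asks=[-]
After op 3 [order #2] limit_buy(price=99, qty=5): fills=none; bids=[#2:5@99] asks=[-]
After op 4 [order #3] limit_sell(price=98, qty=1): fills=#2x#3:1@99; bids=[#2:4@99] asks=[-]
After op 5 [order #4] limit_buy(price=105, qty=6): fills=none; bids=[#4:6@105 #2:4@99] asks=[-]
After op 6 [order #5] limit_sell(price=102, qty=9): fills=#4x#5:6@105; bids=[#2:4@99] asks=[#5:3@102]
After op 7 [order #6] limit_sell(price=101, qty=7): fills=none; bids=[#2:4@99] asks=[#6:7@101 #5:3@102]

Answer: bid=- ask=95
bid=- ask=-
bid=99 ask=-
bid=99 ask=-
bid=105 ask=-
bid=99 ask=102
bid=99 ask=101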